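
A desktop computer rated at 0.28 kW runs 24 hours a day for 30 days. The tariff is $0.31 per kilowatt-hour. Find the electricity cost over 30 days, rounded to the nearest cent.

Runtime = 24 h × 30 = 720 h
Energy = 0.28 kW × 720 h = 201.6 kWh
Cost = 201.6 kWh × $0.31/kWh = $62.50

$62.50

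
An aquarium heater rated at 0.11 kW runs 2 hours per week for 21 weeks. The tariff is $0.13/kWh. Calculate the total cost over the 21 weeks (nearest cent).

$0.60

Runtime = 2 h/week × 21 weeks = 42 h
Energy = 0.11 kW × 42 h = 4.62 kWh
Cost = 4.62 kWh × $0.13/kWh = $0.60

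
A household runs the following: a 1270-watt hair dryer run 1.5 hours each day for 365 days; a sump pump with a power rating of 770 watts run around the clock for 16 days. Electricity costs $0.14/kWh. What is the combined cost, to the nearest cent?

$138.74

hair dryer: Runtime = 1.5 h/day × 365 days = 547.5 h
hair dryer: 1.27 kW × 547.5 h = 695.325 kWh
sump pump: Runtime = 24 h × 16 = 384 h
sump pump: 0.77 kW × 384 h = 295.68 kWh
Total energy = 991.005 kWh
Cost = 991.005 × $0.14 = $138.74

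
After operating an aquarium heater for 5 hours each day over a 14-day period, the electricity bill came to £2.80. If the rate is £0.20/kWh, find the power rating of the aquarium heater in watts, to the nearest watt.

Energy = £2.80 ÷ £0.20/kWh = 14 kWh
Runtime = 5 h/day × 14 days = 70 h
Power = 14 kWh ÷ 70 h = 0.2 kW = 200 W

200 W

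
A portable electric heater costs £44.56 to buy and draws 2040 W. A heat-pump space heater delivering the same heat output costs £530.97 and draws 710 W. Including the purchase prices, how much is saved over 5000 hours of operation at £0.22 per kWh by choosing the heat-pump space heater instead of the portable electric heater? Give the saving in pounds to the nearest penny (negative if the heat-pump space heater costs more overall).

£976.59

portable electric heater: £44.56 + (2040/1000) kW × 5000 h × £0.22 = £44.56 + £2244 = £2288.56
heat-pump space heater: £530.97 + (710/1000) kW × 5000 h × £0.22 = £530.97 + £781 = £1311.97
Saving = £2288.56 − £1311.97 = £976.59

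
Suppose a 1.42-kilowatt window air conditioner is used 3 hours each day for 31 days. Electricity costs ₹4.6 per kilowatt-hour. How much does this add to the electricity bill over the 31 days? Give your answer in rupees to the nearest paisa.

₹607.48

Runtime = 3 h/day × 31 days = 93 h
Energy = 1.42 kW × 93 h = 132.06 kWh
Cost = 132.06 kWh × ₹4.6/kWh = ₹607.48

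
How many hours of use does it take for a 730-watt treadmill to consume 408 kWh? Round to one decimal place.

558.9 h

Hours = 408 kWh ÷ 0.73 kW = 558.9 h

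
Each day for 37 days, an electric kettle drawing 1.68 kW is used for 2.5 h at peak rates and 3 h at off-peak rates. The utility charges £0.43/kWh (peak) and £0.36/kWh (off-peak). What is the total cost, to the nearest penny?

Peak energy = 1.68 kW × 2.5 h × 37 = 155.4 kWh
Off-peak energy = 1.68 kW × 3 h × 37 = 186.48 kWh
Cost = 155.4 × £0.43 + 186.48 × £0.36 = £66.822 + £67.1328 = £133.95

£133.95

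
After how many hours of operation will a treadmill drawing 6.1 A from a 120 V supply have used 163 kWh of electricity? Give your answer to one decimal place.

222.7 h

Power = 6.1 A × 120 V = 732 W = 0.732 kW
Hours = 163 kWh ÷ 0.732 kW = 222.7 h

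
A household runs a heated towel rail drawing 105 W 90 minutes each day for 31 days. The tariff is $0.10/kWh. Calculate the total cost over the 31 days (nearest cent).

Runtime = 90 min × 31 = 2790 min = 46.5 h
Energy = 0.105 kW × 46.5 h = 4.8825 kWh
Cost = 4.8825 kWh × $0.10/kWh = $0.49

$0.49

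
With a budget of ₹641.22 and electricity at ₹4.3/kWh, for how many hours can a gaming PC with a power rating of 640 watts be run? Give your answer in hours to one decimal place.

Energy available = ₹641.22 ÷ ₹4.3/kWh = 149.1209 kWh
Hours = 149.1209 kWh ÷ 0.64 kW = 233.0 h

233.0 h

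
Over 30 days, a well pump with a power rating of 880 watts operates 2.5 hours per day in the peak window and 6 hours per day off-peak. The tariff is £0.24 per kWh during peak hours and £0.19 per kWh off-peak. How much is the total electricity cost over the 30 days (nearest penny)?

£45.94

Peak energy = 0.88 kW × 2.5 h × 30 = 66 kWh
Off-peak energy = 0.88 kW × 6 h × 30 = 158.4 kWh
Cost = 66 × £0.24 + 158.4 × £0.19 = £15.84 + £30.096 = £45.94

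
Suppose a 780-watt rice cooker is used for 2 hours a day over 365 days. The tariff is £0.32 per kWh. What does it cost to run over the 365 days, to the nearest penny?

£182.21

Runtime = 2 h/day × 365 days = 730 h
Energy = 0.78 kW × 730 h = 569.4 kWh
Cost = 569.4 kWh × £0.32/kWh = £182.21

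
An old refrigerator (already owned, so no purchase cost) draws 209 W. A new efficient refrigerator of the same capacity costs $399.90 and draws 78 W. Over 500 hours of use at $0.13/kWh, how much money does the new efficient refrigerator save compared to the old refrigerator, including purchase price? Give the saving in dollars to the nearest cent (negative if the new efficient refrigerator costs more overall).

-$391.39

old refrigerator: $0.00 + (209/1000) kW × 500 h × $0.13 = $0.00 + $13.585 = $13.585
new efficient refrigerator: $399.90 + (78/1000) kW × 500 h × $0.13 = $399.90 + $5.07 = $404.97
Saving = $13.585 − $404.97 = −$391.385 → -$391.39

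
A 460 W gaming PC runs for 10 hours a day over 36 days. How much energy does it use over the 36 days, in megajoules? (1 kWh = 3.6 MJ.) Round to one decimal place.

Runtime = 10 h/day × 36 days = 360 h
Energy = 0.46 kW × 360 h = 165.6 kWh
= 165.6 × 3.6 MJ = 596.2 MJ

596.2 MJ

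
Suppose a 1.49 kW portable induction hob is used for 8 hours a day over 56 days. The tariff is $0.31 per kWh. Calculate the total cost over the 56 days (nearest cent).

$206.93

Runtime = 8 h/day × 56 days = 448 h
Energy = 1.49 kW × 448 h = 667.52 kWh
Cost = 667.52 kWh × $0.31/kWh = $206.93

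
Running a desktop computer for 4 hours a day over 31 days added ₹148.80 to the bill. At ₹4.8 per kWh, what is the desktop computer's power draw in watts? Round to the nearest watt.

Energy = ₹148.80 ÷ ₹4.8/kWh = 31 kWh
Runtime = 4 h/day × 31 days = 124 h
Power = 31 kWh ÷ 124 h = 0.25 kW = 250 W

250 W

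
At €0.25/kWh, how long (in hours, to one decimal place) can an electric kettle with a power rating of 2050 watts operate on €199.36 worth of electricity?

389.0 h

Energy available = €199.36 ÷ €0.25/kWh = 797.44 kWh
Hours = 797.44 kWh ÷ 2.05 kW = 389.0 h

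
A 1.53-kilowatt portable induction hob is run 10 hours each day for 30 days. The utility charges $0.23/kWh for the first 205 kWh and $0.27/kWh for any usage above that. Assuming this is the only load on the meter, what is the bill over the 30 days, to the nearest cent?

Runtime = 10 h/day × 30 days = 300 h
Energy = 1.53 kW × 300 h = 459 kWh
Tier 1 (0–205 kWh): 205 × $0.23 = $47.15
Above 205 kWh: 254 × $0.27 = $68.58
Bill = $115.73

$115.73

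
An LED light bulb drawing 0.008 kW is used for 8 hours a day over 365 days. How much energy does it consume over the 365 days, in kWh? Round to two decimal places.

Runtime = 8 h/day × 365 days = 2920 h
Energy = 0.008 kW × 2920 h = 23.36 kWh

23.36 kWh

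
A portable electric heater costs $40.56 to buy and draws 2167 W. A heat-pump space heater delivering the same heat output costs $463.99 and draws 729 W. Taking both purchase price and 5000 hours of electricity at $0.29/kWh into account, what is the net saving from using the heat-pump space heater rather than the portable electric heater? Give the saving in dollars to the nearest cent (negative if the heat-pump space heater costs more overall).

portable electric heater: $40.56 + (2167/1000) kW × 5000 h × $0.29 = $40.56 + $3142.15 = $3182.71
heat-pump space heater: $463.99 + (729/1000) kW × 5000 h × $0.29 = $463.99 + $1057.05 = $1521.04
Saving = $3182.71 − $1521.04 = $1661.67

$1661.67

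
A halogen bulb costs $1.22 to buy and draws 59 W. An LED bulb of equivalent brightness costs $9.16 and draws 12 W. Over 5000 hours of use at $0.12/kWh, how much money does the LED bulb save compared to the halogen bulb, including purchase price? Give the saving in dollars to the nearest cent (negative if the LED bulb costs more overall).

$20.26

halogen bulb: $1.22 + (59/1000) kW × 5000 h × $0.12 = $1.22 + $35.4 = $36.62
LED bulb: $9.16 + (12/1000) kW × 5000 h × $0.12 = $9.16 + $7.2 = $16.36
Saving = $36.62 − $16.36 = $20.26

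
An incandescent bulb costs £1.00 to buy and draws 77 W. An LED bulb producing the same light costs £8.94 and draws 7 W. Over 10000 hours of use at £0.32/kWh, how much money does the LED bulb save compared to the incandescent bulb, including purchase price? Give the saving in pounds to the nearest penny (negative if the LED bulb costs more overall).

incandescent bulb: £1.00 + (77/1000) kW × 10000 h × £0.32 = £1.00 + £246.4 = £247.4
LED bulb: £8.94 + (7/1000) kW × 10000 h × £0.32 = £8.94 + £22.4 = £31.34
Saving = £247.4 − £31.34 = £216.06

£216.06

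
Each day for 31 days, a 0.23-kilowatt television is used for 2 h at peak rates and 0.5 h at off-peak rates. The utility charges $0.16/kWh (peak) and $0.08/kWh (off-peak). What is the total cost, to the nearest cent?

$2.57

Peak energy = 0.23 kW × 2 h × 31 = 14.26 kWh
Off-peak energy = 0.23 kW × 0.5 h × 31 = 3.565 kWh
Cost = 14.26 × $0.16 + 3.565 × $0.08 = $2.2816 + $0.2852 = $2.57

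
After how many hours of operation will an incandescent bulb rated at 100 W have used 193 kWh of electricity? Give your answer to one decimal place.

Hours = 193 kWh ÷ 0.1 kW = 1930.0 h

1930.0 h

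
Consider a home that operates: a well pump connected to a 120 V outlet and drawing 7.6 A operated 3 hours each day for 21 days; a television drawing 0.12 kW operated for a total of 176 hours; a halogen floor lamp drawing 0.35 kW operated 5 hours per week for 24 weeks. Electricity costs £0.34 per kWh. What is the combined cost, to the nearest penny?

£41.00

well pump: Power = 7.6 A × 120 V = 912 W = 0.912 kW
well pump: Runtime = 3 h/day × 21 days = 63 h
well pump: 0.912 kW × 63 h = 57.456 kWh
television: 0.12 kW × 176 h = 21.12 kWh
halogen floor lamp: Runtime = 5 h/week × 24 weeks = 120 h
halogen floor lamp: 0.35 kW × 120 h = 42 kWh
Total energy = 120.576 kWh
Cost = 120.576 × £0.34 = £41.00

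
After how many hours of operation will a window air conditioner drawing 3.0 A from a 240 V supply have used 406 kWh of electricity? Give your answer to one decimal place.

563.9 h

Power = 3.0 A × 240 V = 720 W = 0.72 kW
Hours = 406 kWh ÷ 0.72 kW = 563.9 h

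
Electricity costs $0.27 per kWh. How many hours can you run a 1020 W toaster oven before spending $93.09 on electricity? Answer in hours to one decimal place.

Energy available = $93.09 ÷ $0.27/kWh = 344.7778 kWh
Hours = 344.7778 kWh ÷ 1.02 kW = 338.0 h

338.0 h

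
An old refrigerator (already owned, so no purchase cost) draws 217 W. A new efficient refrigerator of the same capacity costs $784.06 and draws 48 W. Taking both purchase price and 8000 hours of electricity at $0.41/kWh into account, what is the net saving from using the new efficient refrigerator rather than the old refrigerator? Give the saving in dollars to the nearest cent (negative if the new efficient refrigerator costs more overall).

-$229.74

old refrigerator: $0.00 + (217/1000) kW × 8000 h × $0.41 = $0.00 + $711.76 = $711.76
new efficient refrigerator: $784.06 + (48/1000) kW × 8000 h × $0.41 = $784.06 + $157.44 = $941.5
Saving = $711.76 − $941.5 = −$229.74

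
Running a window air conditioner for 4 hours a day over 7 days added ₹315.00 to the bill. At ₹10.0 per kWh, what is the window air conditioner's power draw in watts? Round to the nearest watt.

Energy = ₹315.00 ÷ ₹10.0/kWh = 31.5 kWh
Runtime = 4 h/day × 7 days = 28 h
Power = 31.5 kWh ÷ 28 h = 1.125 kW = 1125 W

1125 W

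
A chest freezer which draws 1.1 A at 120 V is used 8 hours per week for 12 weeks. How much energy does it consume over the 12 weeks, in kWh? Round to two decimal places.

Power = 1.1 A × 120 V = 132 W = 0.132 kW
Runtime = 8 h/week × 12 weeks = 96 h
Energy = 0.132 kW × 96 h = 12.672 kWh ≈ 12.67 kWh

12.67 kWh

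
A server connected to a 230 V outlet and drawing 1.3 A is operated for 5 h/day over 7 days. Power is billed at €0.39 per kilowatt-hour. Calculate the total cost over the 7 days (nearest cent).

Power = 1.3 A × 230 V = 299 W = 0.299 kW
Runtime = 5 h/day × 7 days = 35 h
Energy = 0.299 kW × 35 h = 10.465 kWh
Cost = 10.465 kWh × €0.39/kWh = €4.08

€4.08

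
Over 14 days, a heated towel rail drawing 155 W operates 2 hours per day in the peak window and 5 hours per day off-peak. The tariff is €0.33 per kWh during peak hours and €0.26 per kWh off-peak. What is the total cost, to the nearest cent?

Peak energy = 0.155 kW × 2 h × 14 = 4.34 kWh
Off-peak energy = 0.155 kW × 5 h × 14 = 10.85 kWh
Cost = 4.34 × €0.33 + 10.85 × €0.26 = €1.4322 + €2.821 = €4.25

€4.25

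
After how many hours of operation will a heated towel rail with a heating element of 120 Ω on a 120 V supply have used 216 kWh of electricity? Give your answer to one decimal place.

Power = V²/R = 120²/120 = 120 W = 0.12 kW
Hours = 216 kWh ÷ 0.12 kW = 1800.0 h

1800.0 h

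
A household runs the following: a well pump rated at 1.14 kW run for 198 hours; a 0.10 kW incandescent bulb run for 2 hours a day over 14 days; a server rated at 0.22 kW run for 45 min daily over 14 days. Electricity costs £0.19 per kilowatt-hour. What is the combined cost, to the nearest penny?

well pump: 1.14 kW × 198 h = 225.72 kWh
incandescent bulb: Runtime = 2 h/day × 14 days = 28 h
incandescent bulb: 0.1 kW × 28 h = 2.8 kWh
server: Runtime = 45 min × 14 = 630 min = 10.5 h
server: 0.22 kW × 10.5 h = 2.31 kWh
Total energy = 230.83 kWh
Cost = 230.83 × £0.19 = £43.86

£43.86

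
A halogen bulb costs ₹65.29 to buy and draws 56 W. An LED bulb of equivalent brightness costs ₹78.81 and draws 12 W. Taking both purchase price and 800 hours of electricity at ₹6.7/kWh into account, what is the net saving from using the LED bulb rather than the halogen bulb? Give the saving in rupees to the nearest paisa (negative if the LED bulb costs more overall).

₹222.32

halogen bulb: ₹65.29 + (56/1000) kW × 800 h × ₹6.7 = ₹65.29 + ₹300.16 = ₹365.45
LED bulb: ₹78.81 + (12/1000) kW × 800 h × ₹6.7 = ₹78.81 + ₹64.32 = ₹143.13
Saving = ₹365.45 − ₹143.13 = ₹222.32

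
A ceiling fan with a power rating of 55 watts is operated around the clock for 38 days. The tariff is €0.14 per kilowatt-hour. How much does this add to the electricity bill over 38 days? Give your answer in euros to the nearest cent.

Runtime = 24 h × 38 = 912 h
Energy = 0.055 kW × 912 h = 50.16 kWh
Cost = 50.16 kWh × €0.14/kWh = €7.02

€7.02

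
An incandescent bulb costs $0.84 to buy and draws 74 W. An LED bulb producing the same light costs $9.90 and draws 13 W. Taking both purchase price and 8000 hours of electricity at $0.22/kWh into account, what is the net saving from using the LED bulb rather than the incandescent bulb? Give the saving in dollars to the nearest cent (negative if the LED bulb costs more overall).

incandescent bulb: $0.84 + (74/1000) kW × 8000 h × $0.22 = $0.84 + $130.24 = $131.08
LED bulb: $9.90 + (13/1000) kW × 8000 h × $0.22 = $9.90 + $22.88 = $32.78
Saving = $131.08 − $32.78 = $98.3

$98.30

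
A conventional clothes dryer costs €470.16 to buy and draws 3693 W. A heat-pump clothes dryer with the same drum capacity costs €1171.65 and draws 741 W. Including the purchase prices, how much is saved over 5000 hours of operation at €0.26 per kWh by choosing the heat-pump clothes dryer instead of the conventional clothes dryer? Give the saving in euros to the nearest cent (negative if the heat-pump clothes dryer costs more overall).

conventional clothes dryer: €470.16 + (3693/1000) kW × 5000 h × €0.26 = €470.16 + €4800.9 = €5271.06
heat-pump clothes dryer: €1171.65 + (741/1000) kW × 5000 h × €0.26 = €1171.65 + €963.3 = €2134.95
Saving = €5271.06 − €2134.95 = €3136.11

€3136.11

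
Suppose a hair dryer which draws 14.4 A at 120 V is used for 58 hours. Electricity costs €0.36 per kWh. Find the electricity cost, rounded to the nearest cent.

€36.08

Power = 14.4 A × 120 V = 1728 W = 1.728 kW
Energy = 1.728 kW × 58 h = 100.224 kWh
Cost = 100.224 kWh × €0.36/kWh = €36.08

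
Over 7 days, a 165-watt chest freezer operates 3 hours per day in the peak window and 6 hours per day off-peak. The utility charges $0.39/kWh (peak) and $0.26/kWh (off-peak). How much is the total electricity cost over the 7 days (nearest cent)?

$3.15

Peak energy = 0.165 kW × 3 h × 7 = 3.465 kWh
Off-peak energy = 0.165 kW × 6 h × 7 = 6.93 kWh
Cost = 3.465 × $0.39 + 6.93 × $0.26 = $1.35135 + $1.8018 = $3.15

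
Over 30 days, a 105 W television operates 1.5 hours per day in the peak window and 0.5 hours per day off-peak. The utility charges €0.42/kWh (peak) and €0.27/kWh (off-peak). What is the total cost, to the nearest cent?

€2.41

Peak energy = 0.105 kW × 1.5 h × 30 = 4.725 kWh
Off-peak energy = 0.105 kW × 0.5 h × 30 = 1.575 kWh
Cost = 4.725 × €0.42 + 1.575 × €0.27 = €1.9845 + €0.42525 = €2.41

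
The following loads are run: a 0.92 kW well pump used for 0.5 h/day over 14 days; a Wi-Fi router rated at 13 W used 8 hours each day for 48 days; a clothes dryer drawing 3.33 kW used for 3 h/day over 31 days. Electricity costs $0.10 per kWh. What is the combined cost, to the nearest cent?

$32.11

well pump: Runtime = 0.5 h/day × 14 days = 7 h
well pump: 0.92 kW × 7 h = 6.44 kWh
Wi-Fi router: Runtime = 8 h/day × 48 days = 384 h
Wi-Fi router: 0.013 kW × 384 h = 4.992 kWh
clothes dryer: Runtime = 3 h/day × 31 days = 93 h
clothes dryer: 3.33 kW × 93 h = 309.69 kWh
Total energy = 321.122 kWh
Cost = 321.122 × $0.10 = $32.11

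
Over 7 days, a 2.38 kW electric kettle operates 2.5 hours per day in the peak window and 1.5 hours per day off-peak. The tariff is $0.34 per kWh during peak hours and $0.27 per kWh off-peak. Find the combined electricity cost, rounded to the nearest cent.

$20.91

Peak energy = 2.38 kW × 2.5 h × 7 = 41.65 kWh
Off-peak energy = 2.38 kW × 1.5 h × 7 = 24.99 kWh
Cost = 41.65 × $0.34 + 24.99 × $0.27 = $14.161 + $6.7473 = $20.91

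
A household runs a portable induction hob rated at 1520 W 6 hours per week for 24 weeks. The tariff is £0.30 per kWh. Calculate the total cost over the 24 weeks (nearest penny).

Runtime = 6 h/week × 24 weeks = 144 h
Energy = 1.52 kW × 144 h = 218.88 kWh
Cost = 218.88 kWh × £0.30/kWh = £65.66

£65.66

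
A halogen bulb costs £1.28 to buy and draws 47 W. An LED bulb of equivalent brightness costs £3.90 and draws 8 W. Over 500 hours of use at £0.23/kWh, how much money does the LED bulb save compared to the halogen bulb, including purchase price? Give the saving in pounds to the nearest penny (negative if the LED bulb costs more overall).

£1.87

halogen bulb: £1.28 + (47/1000) kW × 500 h × £0.23 = £1.28 + £5.405 = £6.685
LED bulb: £3.90 + (8/1000) kW × 500 h × £0.23 = £3.90 + £0.92 = £4.82
Saving = £6.685 − £4.82 = £1.865 → £1.87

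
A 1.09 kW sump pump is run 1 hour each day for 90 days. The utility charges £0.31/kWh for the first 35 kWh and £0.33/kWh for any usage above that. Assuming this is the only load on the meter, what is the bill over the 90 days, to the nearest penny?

£31.67

Runtime = 1 h/day × 90 days = 90 h
Energy = 1.09 kW × 90 h = 98.1 kWh
Tier 1 (0–35 kWh): 35 × £0.31 = £10.85
Above 35 kWh: 63.1 × £0.33 = £20.823
Bill = £31.67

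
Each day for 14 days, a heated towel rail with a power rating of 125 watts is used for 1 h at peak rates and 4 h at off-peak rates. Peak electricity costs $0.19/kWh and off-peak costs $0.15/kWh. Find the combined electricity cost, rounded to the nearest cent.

$1.38

Peak energy = 0.125 kW × 1 h × 14 = 1.75 kWh
Off-peak energy = 0.125 kW × 4 h × 14 = 7 kWh
Cost = 1.75 × $0.19 + 7 × $0.15 = $0.3325 + $1.05 = $1.38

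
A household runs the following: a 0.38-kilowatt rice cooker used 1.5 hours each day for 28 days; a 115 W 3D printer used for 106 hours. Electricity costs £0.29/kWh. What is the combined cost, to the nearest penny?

rice cooker: Runtime = 1.5 h/day × 28 days = 42 h
rice cooker: 0.38 kW × 42 h = 15.96 kWh
3D printer: 0.115 kW × 106 h = 12.19 kWh
Total energy = 28.15 kWh
Cost = 28.15 × £0.29 = £8.16

£8.16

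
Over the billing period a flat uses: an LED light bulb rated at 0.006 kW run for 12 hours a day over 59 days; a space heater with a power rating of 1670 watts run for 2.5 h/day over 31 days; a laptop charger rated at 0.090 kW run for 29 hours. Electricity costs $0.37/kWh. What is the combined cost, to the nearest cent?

$50.42

LED light bulb: Runtime = 12 h/day × 59 days = 708 h
LED light bulb: 0.006 kW × 708 h = 4.248 kWh
space heater: Runtime = 2.5 h/day × 31 days = 77.5 h
space heater: 1.67 kW × 77.5 h = 129.425 kWh
laptop charger: 0.09 kW × 29 h = 2.61 kWh
Total energy = 136.283 kWh
Cost = 136.283 × $0.37 = $50.42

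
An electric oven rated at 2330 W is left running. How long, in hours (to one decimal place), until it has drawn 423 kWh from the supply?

181.5 h

Hours = 423 kWh ÷ 2.33 kW = 181.5 h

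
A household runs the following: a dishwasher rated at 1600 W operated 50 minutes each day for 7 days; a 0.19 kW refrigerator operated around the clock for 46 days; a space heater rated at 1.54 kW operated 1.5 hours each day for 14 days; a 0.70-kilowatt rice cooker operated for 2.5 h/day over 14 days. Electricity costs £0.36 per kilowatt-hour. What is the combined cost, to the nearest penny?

dishwasher: Runtime = 50 min × 7 = 350 min = 5.833333… h
dishwasher: 1.6 kW × 5.833333… h = 9.333333… kWh
refrigerator: Runtime = 24 h × 46 = 1104 h
refrigerator: 0.19 kW × 1104 h = 209.76 kWh
space heater: Runtime = 1.5 h/day × 14 days = 21 h
space heater: 1.54 kW × 21 h = 32.34 kWh
rice cooker: Runtime = 2.5 h/day × 14 days = 35 h
rice cooker: 0.7 kW × 35 h = 24.5 kWh
Total energy = 275.933333… kWh
Cost = 275.933333… × £0.36 = £99.34

£99.34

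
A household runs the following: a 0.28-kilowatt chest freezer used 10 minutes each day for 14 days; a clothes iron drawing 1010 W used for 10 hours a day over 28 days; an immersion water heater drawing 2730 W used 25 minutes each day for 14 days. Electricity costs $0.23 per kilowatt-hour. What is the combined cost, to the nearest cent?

$68.86

chest freezer: Runtime = 10 min × 14 = 140 min = 2.333333… h
chest freezer: 0.28 kW × 2.333333… h = 0.653333… kWh
clothes iron: Runtime = 10 h/day × 28 days = 280 h
clothes iron: 1.01 kW × 280 h = 282.8 kWh
immersion water heater: Runtime = 25 min × 14 = 350 min = 5.833333… h
immersion water heater: 2.73 kW × 5.833333… h = 15.925 kWh
Total energy = 299.378333… kWh
Cost = 299.378333… × $0.23 = $68.86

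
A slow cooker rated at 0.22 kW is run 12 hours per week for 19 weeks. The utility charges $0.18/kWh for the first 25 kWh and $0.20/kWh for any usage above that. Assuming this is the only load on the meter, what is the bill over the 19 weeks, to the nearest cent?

$9.53

Runtime = 12 h/week × 19 weeks = 228 h
Energy = 0.22 kW × 228 h = 50.16 kWh
Tier 1 (0–25 kWh): 25 × $0.18 = $4.5
Above 25 kWh: 25.16 × $0.20 = $5.032
Bill = $9.53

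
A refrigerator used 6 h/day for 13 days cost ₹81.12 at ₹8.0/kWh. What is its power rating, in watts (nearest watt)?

Energy = ₹81.12 ÷ ₹8.0/kWh = 10.14 kWh
Runtime = 6 h/day × 13 days = 78 h
Power = 10.14 kWh ÷ 78 h = 0.13 kW = 130 W

130 W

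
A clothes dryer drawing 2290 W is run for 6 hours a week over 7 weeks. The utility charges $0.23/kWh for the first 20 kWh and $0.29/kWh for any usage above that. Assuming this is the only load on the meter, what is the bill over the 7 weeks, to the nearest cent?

$26.69

Runtime = 6 h/week × 7 weeks = 42 h
Energy = 2.29 kW × 42 h = 96.18 kWh
Tier 1 (0–20 kWh): 20 × $0.23 = $4.6
Above 20 kWh: 76.18 × $0.29 = $22.0922
Bill = $26.69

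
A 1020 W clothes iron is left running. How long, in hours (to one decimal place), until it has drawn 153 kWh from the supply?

150.0 h

Hours = 153 kWh ÷ 1.02 kW = 150.0 h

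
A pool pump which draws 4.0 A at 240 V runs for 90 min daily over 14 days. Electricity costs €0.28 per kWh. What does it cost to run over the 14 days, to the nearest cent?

Power = 4.0 A × 240 V = 960 W = 0.96 kW
Runtime = 90 min × 14 = 1260 min = 21 h
Energy = 0.96 kW × 21 h = 20.16 kWh
Cost = 20.16 kWh × €0.28/kWh = €5.64

€5.64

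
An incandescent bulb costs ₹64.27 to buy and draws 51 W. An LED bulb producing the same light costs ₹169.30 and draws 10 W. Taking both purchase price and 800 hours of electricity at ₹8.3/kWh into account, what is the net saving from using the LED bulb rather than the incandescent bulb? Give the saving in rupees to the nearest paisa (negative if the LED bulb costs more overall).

incandescent bulb: ₹64.27 + (51/1000) kW × 800 h × ₹8.3 = ₹64.27 + ₹338.64 = ₹402.91
LED bulb: ₹169.30 + (10/1000) kW × 800 h × ₹8.3 = ₹169.30 + ₹66.4 = ₹235.7
Saving = ₹402.91 − ₹235.7 = ₹167.21

₹167.21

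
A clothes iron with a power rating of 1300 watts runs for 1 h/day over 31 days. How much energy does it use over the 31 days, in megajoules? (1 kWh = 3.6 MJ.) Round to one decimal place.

145.1 MJ

Runtime = 1 h/day × 31 days = 31 h
Energy = 1.3 kW × 31 h = 40.3 kWh
= 40.3 × 3.6 MJ = 145.1 MJ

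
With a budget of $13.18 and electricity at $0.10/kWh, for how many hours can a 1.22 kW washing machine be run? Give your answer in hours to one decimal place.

Energy available = $13.18 ÷ $0.10/kWh = 131.8 kWh
Hours = 131.8 kWh ÷ 1.22 kW = 108.0 h

108.0 h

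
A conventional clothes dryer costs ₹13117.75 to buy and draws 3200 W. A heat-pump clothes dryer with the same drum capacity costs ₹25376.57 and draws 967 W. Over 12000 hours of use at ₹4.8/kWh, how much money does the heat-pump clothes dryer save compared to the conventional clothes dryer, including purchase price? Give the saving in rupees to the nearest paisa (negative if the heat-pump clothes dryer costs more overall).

conventional clothes dryer: ₹13117.75 + (3200/1000) kW × 12000 h × ₹4.8 = ₹13117.75 + ₹184320 = ₹197437.75
heat-pump clothes dryer: ₹25376.57 + (967/1000) kW × 12000 h × ₹4.8 = ₹25376.57 + ₹55699.2 = ₹81075.77
Saving = ₹197437.75 − ₹81075.77 = ₹116361.98

₹116361.98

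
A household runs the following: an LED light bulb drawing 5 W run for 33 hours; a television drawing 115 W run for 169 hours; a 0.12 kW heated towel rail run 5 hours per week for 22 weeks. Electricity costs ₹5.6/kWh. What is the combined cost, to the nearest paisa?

₹183.68

LED light bulb: 0.005 kW × 33 h = 0.165 kWh
television: 0.115 kW × 169 h = 19.435 kWh
heated towel rail: Runtime = 5 h/week × 22 weeks = 110 h
heated towel rail: 0.12 kW × 110 h = 13.2 kWh
Total energy = 32.8 kWh
Cost = 32.8 × ₹5.6 = ₹183.68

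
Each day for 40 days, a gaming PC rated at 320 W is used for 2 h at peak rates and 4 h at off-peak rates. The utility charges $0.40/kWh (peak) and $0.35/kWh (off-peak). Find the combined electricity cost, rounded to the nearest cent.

$28.16

Peak energy = 0.32 kW × 2 h × 40 = 25.6 kWh
Off-peak energy = 0.32 kW × 4 h × 40 = 51.2 kWh
Cost = 25.6 × $0.40 + 51.2 × $0.35 = $10.24 + $17.92 = $28.16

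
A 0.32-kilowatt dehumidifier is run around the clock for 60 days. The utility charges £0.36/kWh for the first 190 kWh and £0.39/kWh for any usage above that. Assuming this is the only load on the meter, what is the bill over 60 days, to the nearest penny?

Runtime = 24 h × 60 = 1440 h
Energy = 0.32 kW × 1440 h = 460.8 kWh
Tier 1 (0–190 kWh): 190 × £0.36 = £68.4
Above 190 kWh: 270.8 × £0.39 = £105.612
Bill = £174.01

£174.01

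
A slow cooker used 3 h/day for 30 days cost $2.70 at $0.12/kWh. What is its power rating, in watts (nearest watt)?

250 W

Energy = $2.70 ÷ $0.12/kWh = 22.5 kWh
Runtime = 3 h/day × 30 days = 90 h
Power = 22.5 kWh ÷ 90 h = 0.25 kW = 250 W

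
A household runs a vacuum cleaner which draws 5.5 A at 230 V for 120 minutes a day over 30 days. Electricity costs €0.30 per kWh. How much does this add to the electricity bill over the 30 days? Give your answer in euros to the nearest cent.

Power = 5.5 A × 230 V = 1265 W = 1.265 kW
Runtime = 120 min × 30 = 3600 min = 60 h
Energy = 1.265 kW × 60 h = 75.9 kWh
Cost = 75.9 kWh × €0.30/kWh = €22.77

€22.77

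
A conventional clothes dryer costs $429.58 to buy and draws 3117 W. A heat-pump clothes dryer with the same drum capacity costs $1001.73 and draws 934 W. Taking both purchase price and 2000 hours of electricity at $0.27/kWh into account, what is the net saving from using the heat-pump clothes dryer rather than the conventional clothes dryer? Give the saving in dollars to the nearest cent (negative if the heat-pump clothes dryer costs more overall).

$606.67

conventional clothes dryer: $429.58 + (3117/1000) kW × 2000 h × $0.27 = $429.58 + $1683.18 = $2112.76
heat-pump clothes dryer: $1001.73 + (934/1000) kW × 2000 h × $0.27 = $1001.73 + $504.36 = $1506.09
Saving = $2112.76 − $1506.09 = $606.67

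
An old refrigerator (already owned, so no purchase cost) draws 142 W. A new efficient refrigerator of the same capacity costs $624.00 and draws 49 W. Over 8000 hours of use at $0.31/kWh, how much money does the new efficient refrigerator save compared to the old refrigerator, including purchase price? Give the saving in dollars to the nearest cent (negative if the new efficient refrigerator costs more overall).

-$393.36

old refrigerator: $0.00 + (142/1000) kW × 8000 h × $0.31 = $0.00 + $352.16 = $352.16
new efficient refrigerator: $624.00 + (49/1000) kW × 8000 h × $0.31 = $624.00 + $121.52 = $745.52
Saving = $352.16 − $745.52 = −$393.36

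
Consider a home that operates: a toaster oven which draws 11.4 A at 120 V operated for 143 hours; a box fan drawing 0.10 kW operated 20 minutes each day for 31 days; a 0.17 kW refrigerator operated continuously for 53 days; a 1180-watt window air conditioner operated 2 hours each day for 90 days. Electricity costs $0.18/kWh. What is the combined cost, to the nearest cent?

$112.55

toaster oven: Power = 11.4 A × 120 V = 1368 W = 1.368 kW
toaster oven: 1.368 kW × 143 h = 195.624 kWh
box fan: Runtime = 20 min × 31 = 620 min = 10.333333… h
box fan: 0.1 kW × 10.333333… h = 1.033333… kWh
refrigerator: Runtime = 24 h × 53 = 1272 h
refrigerator: 0.17 kW × 1272 h = 216.24 kWh
window air conditioner: Runtime = 2 h/day × 90 days = 180 h
window air conditioner: 1.18 kW × 180 h = 212.4 kWh
Total energy = 625.297333… kWh
Cost = 625.297333… × $0.18 = $112.55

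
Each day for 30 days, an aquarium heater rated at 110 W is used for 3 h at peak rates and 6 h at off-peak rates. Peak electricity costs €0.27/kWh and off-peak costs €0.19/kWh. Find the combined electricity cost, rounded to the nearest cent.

Peak energy = 0.11 kW × 3 h × 30 = 9.9 kWh
Off-peak energy = 0.11 kW × 6 h × 30 = 19.8 kWh
Cost = 9.9 × €0.27 + 19.8 × €0.19 = €2.673 + €3.762 = €6.44

€6.44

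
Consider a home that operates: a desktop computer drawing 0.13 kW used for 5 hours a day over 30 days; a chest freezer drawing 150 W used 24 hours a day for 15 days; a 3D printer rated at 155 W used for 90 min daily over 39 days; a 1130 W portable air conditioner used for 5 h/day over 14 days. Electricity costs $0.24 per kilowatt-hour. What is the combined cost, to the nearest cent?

desktop computer: Runtime = 5 h/day × 30 days = 150 h
desktop computer: 0.13 kW × 150 h = 19.5 kWh
chest freezer: Runtime = 24 h × 15 = 360 h
chest freezer: 0.15 kW × 360 h = 54 kWh
3D printer: Runtime = 90 min × 39 = 3510 min = 58.5 h
3D printer: 0.155 kW × 58.5 h = 9.0675 kWh
portable air conditioner: Runtime = 5 h/day × 14 days = 70 h
portable air conditioner: 1.13 kW × 70 h = 79.1 kWh
Total energy = 161.6675 kWh
Cost = 161.6675 × $0.24 = $38.80

$38.80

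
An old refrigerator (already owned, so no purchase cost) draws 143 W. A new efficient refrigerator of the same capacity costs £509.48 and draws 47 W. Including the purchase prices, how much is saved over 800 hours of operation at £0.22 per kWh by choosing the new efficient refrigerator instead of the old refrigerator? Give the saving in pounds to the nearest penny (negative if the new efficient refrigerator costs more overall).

-£492.58

old refrigerator: £0.00 + (143/1000) kW × 800 h × £0.22 = £0.00 + £25.168 = £25.168
new efficient refrigerator: £509.48 + (47/1000) kW × 800 h × £0.22 = £509.48 + £8.272 = £517.752
Saving = £25.168 − £517.752 = −£492.584 → -£492.58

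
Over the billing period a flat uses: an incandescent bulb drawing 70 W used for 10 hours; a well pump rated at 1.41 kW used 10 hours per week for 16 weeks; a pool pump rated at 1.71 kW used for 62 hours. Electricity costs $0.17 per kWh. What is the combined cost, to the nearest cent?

incandescent bulb: 0.07 kW × 10 h = 0.7 kWh
well pump: Runtime = 10 h/week × 16 weeks = 160 h
well pump: 1.41 kW × 160 h = 225.6 kWh
pool pump: 1.71 kW × 62 h = 106.02 kWh
Total energy = 332.32 kWh
Cost = 332.32 × $0.17 = $56.49

$56.49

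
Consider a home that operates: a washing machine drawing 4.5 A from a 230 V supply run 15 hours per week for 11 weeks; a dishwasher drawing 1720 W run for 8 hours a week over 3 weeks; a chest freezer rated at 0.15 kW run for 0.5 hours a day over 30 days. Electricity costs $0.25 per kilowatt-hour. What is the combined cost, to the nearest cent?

washing machine: Power = 4.5 A × 230 V = 1035 W = 1.035 kW
washing machine: Runtime = 15 h/week × 11 weeks = 165 h
washing machine: 1.035 kW × 165 h = 170.775 kWh
dishwasher: Runtime = 8 h/week × 3 weeks = 24 h
dishwasher: 1.72 kW × 24 h = 41.28 kWh
chest freezer: Runtime = 0.5 h/day × 30 days = 15 h
chest freezer: 0.15 kW × 15 h = 2.25 kWh
Total energy = 214.305 kWh
Cost = 214.305 × $0.25 = $53.58

$53.58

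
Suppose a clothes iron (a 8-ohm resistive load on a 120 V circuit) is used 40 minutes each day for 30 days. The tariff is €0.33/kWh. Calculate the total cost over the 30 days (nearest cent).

€11.88

Power = V²/R = 120²/8 = 1800 W = 1.8 kW
Runtime = 40 min × 30 = 1200 min = 20 h
Energy = 1.8 kW × 20 h = 36 kWh
Cost = 36 kWh × €0.33/kWh = €11.88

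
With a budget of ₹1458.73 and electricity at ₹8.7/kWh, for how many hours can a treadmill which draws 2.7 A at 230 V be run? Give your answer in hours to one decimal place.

270.0 h

Power = 2.7 A × 230 V = 621 W = 0.621 kW
Energy available = ₹1458.73 ÷ ₹8.7/kWh = 167.6701 kWh
Hours = 167.6701 kWh ÷ 0.621 kW = 270.0 h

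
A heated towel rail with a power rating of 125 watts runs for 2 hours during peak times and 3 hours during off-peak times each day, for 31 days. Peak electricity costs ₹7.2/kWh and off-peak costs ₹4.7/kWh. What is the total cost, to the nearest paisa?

Peak energy = 0.125 kW × 2 h × 31 = 7.75 kWh
Off-peak energy = 0.125 kW × 3 h × 31 = 11.625 kWh
Cost = 7.75 × ₹7.2 + 11.625 × ₹4.7 = ₹55.8 + ₹54.6375 = ₹110.44

₹110.44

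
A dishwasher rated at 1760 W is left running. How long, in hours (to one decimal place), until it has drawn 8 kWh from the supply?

Hours = 8 kWh ÷ 1.76 kW = 4.5 h

4.5 h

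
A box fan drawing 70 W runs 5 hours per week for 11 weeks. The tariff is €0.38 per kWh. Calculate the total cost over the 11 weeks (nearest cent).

€1.46

Runtime = 5 h/week × 11 weeks = 55 h
Energy = 0.07 kW × 55 h = 3.85 kWh
Cost = 3.85 kWh × €0.38/kWh = €1.46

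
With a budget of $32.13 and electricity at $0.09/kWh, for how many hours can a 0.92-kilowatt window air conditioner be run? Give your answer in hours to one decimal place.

Energy available = $32.13 ÷ $0.09/kWh = 357 kWh
Hours = 357 kWh ÷ 0.92 kW = 388.0 h

388.0 h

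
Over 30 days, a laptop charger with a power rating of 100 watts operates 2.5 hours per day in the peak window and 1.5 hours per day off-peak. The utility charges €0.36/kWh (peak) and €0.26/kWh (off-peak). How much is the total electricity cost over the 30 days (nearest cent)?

€3.87

Peak energy = 0.1 kW × 2.5 h × 30 = 7.5 kWh
Off-peak energy = 0.1 kW × 1.5 h × 30 = 4.5 kWh
Cost = 7.5 × €0.36 + 4.5 × €0.26 = €2.7 + €1.17 = €3.87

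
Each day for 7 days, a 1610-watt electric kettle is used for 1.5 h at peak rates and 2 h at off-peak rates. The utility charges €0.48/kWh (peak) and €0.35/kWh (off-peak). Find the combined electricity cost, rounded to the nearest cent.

Peak energy = 1.61 kW × 1.5 h × 7 = 16.905 kWh
Off-peak energy = 1.61 kW × 2 h × 7 = 22.54 kWh
Cost = 16.905 × €0.48 + 22.54 × €0.35 = €8.1144 + €7.889 = €16.00

€16.00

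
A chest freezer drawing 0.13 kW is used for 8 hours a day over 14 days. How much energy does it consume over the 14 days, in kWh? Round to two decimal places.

14.56 kWh

Runtime = 8 h/day × 14 days = 112 h
Energy = 0.13 kW × 112 h = 14.56 kWh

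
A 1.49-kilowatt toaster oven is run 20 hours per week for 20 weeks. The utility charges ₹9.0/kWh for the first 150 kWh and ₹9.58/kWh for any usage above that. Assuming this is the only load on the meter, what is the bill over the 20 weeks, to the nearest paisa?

Runtime = 20 h/week × 20 weeks = 400 h
Energy = 1.49 kW × 400 h = 596 kWh
Tier 1 (0–150 kWh): 150 × ₹9.0 = ₹1350
Above 150 kWh: 446 × ₹9.58 = ₹4272.68
Bill = ₹5622.68

₹5622.68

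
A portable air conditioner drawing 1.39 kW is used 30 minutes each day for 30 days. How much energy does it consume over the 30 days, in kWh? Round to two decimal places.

20.85 kWh

Runtime = 30 min × 30 = 900 min = 15 h
Energy = 1.39 kW × 15 h = 20.85 kWh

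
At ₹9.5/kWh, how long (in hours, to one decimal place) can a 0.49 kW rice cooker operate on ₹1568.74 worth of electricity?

337.0 h

Energy available = ₹1568.74 ÷ ₹9.5/kWh = 165.1305 kWh
Hours = 165.1305 kWh ÷ 0.49 kW = 337.0 h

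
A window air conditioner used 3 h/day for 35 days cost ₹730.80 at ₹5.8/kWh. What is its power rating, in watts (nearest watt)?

1200 W

Energy = ₹730.80 ÷ ₹5.8/kWh = 126 kWh
Runtime = 3 h/day × 35 days = 105 h
Power = 126 kWh ÷ 105 h = 1.2 kW = 1200 W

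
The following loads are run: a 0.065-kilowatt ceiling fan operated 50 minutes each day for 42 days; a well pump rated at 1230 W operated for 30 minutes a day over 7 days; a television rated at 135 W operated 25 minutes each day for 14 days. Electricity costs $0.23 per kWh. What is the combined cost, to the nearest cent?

ceiling fan: Runtime = 50 min × 42 = 2100 min = 35 h
ceiling fan: 0.065 kW × 35 h = 2.275 kWh
well pump: Runtime = 30 min × 7 = 210 min = 3.5 h
well pump: 1.23 kW × 3.5 h = 4.305 kWh
television: Runtime = 25 min × 14 = 350 min = 5.833333… h
television: 0.135 kW × 5.833333… h = 0.7875 kWh
Total energy = 7.3675 kWh
Cost = 7.3675 × $0.23 = $1.69

$1.69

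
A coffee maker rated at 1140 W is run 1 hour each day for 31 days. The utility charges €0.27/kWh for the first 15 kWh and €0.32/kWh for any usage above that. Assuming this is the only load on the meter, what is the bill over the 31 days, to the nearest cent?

Runtime = 1 h/day × 31 days = 31 h
Energy = 1.14 kW × 31 h = 35.34 kWh
Tier 1 (0–15 kWh): 15 × €0.27 = €4.05
Above 15 kWh: 20.34 × €0.32 = €6.5088
Bill = €10.56

€10.56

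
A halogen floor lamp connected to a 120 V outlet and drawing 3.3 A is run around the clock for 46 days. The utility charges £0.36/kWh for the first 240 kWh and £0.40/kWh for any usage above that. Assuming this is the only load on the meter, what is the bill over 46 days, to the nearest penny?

Power = 3.3 A × 120 V = 396 W = 0.396 kW
Runtime = 24 h × 46 = 1104 h
Energy = 0.396 kW × 1104 h = 437.184 kWh
Tier 1 (0–240 kWh): 240 × £0.36 = £86.4
Above 240 kWh: 197.184 × £0.40 = £78.8736
Bill = £165.27

£165.27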